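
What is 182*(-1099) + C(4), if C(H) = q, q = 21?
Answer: -199997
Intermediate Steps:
C(H) = 21
182*(-1099) + C(4) = 182*(-1099) + 21 = -200018 + 21 = -199997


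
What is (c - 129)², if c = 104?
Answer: 625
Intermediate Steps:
(c - 129)² = (104 - 129)² = (-25)² = 625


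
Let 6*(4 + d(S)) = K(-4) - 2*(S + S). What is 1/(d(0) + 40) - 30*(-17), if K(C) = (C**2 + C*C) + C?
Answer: 62223/122 ≈ 510.02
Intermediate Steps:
K(C) = C + 2*C**2 (K(C) = (C**2 + C**2) + C = 2*C**2 + C = C + 2*C**2)
d(S) = 2/3 - 2*S/3 (d(S) = -4 + (-4*(1 + 2*(-4)) - 2*(S + S))/6 = -4 + (-4*(1 - 8) - 4*S)/6 = -4 + (-4*(-7) - 4*S)/6 = -4 + (28 - 4*S)/6 = -4 + (14/3 - 2*S/3) = 2/3 - 2*S/3)
1/(d(0) + 40) - 30*(-17) = 1/((2/3 - 2/3*0) + 40) - 30*(-17) = 1/((2/3 + 0) + 40) + 510 = 1/(2/3 + 40) + 510 = 1/(122/3) + 510 = 3/122 + 510 = 62223/122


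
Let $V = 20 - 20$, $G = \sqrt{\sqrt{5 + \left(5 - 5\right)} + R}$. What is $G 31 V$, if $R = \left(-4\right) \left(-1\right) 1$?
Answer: $0$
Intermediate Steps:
$R = 4$ ($R = 4 \cdot 1 = 4$)
$G = \sqrt{4 + \sqrt{5}}$ ($G = \sqrt{\sqrt{5 + \left(5 - 5\right)} + 4} = \sqrt{\sqrt{5 + 0} + 4} = \sqrt{\sqrt{5} + 4} = \sqrt{4 + \sqrt{5}} \approx 2.4972$)
$V = 0$
$G 31 V = \sqrt{4 + \sqrt{5}} \cdot 31 \cdot 0 = 31 \sqrt{4 + \sqrt{5}} \cdot 0 = 0$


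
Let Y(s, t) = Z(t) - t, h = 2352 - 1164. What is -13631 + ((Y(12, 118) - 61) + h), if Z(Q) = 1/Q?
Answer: -1489395/118 ≈ -12622.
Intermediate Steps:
h = 1188
Y(s, t) = 1/t - t
-13631 + ((Y(12, 118) - 61) + h) = -13631 + (((1/118 - 1*118) - 61) + 1188) = -13631 + (((1/118 - 118) - 61) + 1188) = -13631 + ((-13923/118 - 61) + 1188) = -13631 + (-21121/118 + 1188) = -13631 + 119063/118 = -1489395/118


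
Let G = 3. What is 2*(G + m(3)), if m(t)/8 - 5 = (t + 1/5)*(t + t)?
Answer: 1966/5 ≈ 393.20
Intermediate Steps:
m(t) = 40 + 16*t*(⅕ + t) (m(t) = 40 + 8*((t + 1/5)*(t + t)) = 40 + 8*((t + ⅕)*(2*t)) = 40 + 8*((⅕ + t)*(2*t)) = 40 + 8*(2*t*(⅕ + t)) = 40 + 16*t*(⅕ + t))
2*(G + m(3)) = 2*(3 + (40 + 16*3² + (16/5)*3)) = 2*(3 + (40 + 16*9 + 48/5)) = 2*(3 + (40 + 144 + 48/5)) = 2*(3 + 968/5) = 2*(983/5) = 1966/5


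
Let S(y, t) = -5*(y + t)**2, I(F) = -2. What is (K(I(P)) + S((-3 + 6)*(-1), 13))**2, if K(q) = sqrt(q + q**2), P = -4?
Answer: (-500 + sqrt(2))**2 ≈ 2.4859e+5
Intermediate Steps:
S(y, t) = -5*(t + y)**2
(K(I(P)) + S((-3 + 6)*(-1), 13))**2 = (sqrt(-2*(1 - 2)) - 5*(13 + (-3 + 6)*(-1))**2)**2 = (sqrt(-2*(-1)) - 5*(13 + 3*(-1))**2)**2 = (sqrt(2) - 5*(13 - 3)**2)**2 = (sqrt(2) - 5*10**2)**2 = (sqrt(2) - 5*100)**2 = (sqrt(2) - 500)**2 = (-500 + sqrt(2))**2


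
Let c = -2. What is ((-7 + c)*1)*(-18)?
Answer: 162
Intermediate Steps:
((-7 + c)*1)*(-18) = ((-7 - 2)*1)*(-18) = -9*1*(-18) = -9*(-18) = 162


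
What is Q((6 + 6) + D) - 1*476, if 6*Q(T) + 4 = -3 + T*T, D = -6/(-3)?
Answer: -889/2 ≈ -444.50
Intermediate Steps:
D = 2 (D = -6*(-⅓) = 2)
Q(T) = -7/6 + T²/6 (Q(T) = -⅔ + (-3 + T*T)/6 = -⅔ + (-3 + T²)/6 = -⅔ + (-½ + T²/6) = -7/6 + T²/6)
Q((6 + 6) + D) - 1*476 = (-7/6 + ((6 + 6) + 2)²/6) - 1*476 = (-7/6 + (12 + 2)²/6) - 476 = (-7/6 + (⅙)*14²) - 476 = (-7/6 + (⅙)*196) - 476 = (-7/6 + 98/3) - 476 = 63/2 - 476 = -889/2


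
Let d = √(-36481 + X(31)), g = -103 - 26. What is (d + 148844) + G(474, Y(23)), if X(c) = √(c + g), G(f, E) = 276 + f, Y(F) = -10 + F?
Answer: 149594 + √(-36481 + 7*I*√2) ≈ 1.4959e+5 + 191.0*I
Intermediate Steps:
g = -129
X(c) = √(-129 + c) (X(c) = √(c - 129) = √(-129 + c))
d = √(-36481 + 7*I*√2) (d = √(-36481 + √(-129 + 31)) = √(-36481 + √(-98)) = √(-36481 + 7*I*√2) ≈ 0.026 + 191.0*I)
(d + 148844) + G(474, Y(23)) = (√(-36481 + 7*I*√2) + 148844) + (276 + 474) = (148844 + √(-36481 + 7*I*√2)) + 750 = 149594 + √(-36481 + 7*I*√2)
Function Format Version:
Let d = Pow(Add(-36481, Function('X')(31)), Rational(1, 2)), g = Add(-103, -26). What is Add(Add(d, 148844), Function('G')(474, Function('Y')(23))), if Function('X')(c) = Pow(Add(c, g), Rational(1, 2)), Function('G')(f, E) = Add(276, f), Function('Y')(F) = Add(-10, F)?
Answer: Add(149594, Pow(Add(-36481, Mul(7, I, Pow(2, Rational(1, 2)))), Rational(1, 2))) ≈ Add(1.4959e+5, Mul(191.00, I))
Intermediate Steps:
g = -129
Function('X')(c) = Pow(Add(-129, c), Rational(1, 2)) (Function('X')(c) = Pow(Add(c, -129), Rational(1, 2)) = Pow(Add(-129, c), Rational(1, 2)))
d = Pow(Add(-36481, Mul(7, I, Pow(2, Rational(1, 2)))), Rational(1, 2)) (d = Pow(Add(-36481, Pow(Add(-129, 31), Rational(1, 2))), Rational(1, 2)) = Pow(Add(-36481, Pow(-98, Rational(1, 2))), Rational(1, 2)) = Pow(Add(-36481, Mul(7, I, Pow(2, Rational(1, 2)))), Rational(1, 2)) ≈ Add(0.026, Mul(191.00, I)))
Add(Add(d, 148844), Function('G')(474, Function('Y')(23))) = Add(Add(Pow(Add(-36481, Mul(7, I, Pow(2, Rational(1, 2)))), Rational(1, 2)), 148844), Add(276, 474)) = Add(Add(148844, Pow(Add(-36481, Mul(7, I, Pow(2, Rational(1, 2)))), Rational(1, 2))), 750) = Add(149594, Pow(Add(-36481, Mul(7, I, Pow(2, Rational(1, 2)))), Rational(1, 2)))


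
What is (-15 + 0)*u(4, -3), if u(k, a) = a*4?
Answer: 180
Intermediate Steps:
u(k, a) = 4*a
(-15 + 0)*u(4, -3) = (-15 + 0)*(4*(-3)) = -15*(-12) = 180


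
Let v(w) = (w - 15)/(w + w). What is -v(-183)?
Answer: -33/61 ≈ -0.54098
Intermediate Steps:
v(w) = (-15 + w)/(2*w) (v(w) = (-15 + w)/((2*w)) = (-15 + w)*(1/(2*w)) = (-15 + w)/(2*w))
-v(-183) = -(-15 - 183)/(2*(-183)) = -(-1)*(-198)/(2*183) = -1*33/61 = -33/61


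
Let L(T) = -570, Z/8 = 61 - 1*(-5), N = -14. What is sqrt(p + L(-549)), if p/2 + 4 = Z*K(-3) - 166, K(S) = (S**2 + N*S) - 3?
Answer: sqrt(49778) ≈ 223.11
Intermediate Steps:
Z = 528 (Z = 8*(61 - 1*(-5)) = 8*(61 + 5) = 8*66 = 528)
K(S) = -3 + S**2 - 14*S (K(S) = (S**2 - 14*S) - 3 = -3 + S**2 - 14*S)
p = 50348 (p = -8 + 2*(528*(-3 + (-3)**2 - 14*(-3)) - 166) = -8 + 2*(528*(-3 + 9 + 42) - 166) = -8 + 2*(528*48 - 166) = -8 + 2*(25344 - 166) = -8 + 2*25178 = -8 + 50356 = 50348)
sqrt(p + L(-549)) = sqrt(50348 - 570) = sqrt(49778)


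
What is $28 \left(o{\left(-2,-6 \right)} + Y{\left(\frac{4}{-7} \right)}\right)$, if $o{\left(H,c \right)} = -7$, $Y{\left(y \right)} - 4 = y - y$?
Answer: $-84$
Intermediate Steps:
$Y{\left(y \right)} = 4$ ($Y{\left(y \right)} = 4 + \left(y - y\right) = 4 + 0 = 4$)
$28 \left(o{\left(-2,-6 \right)} + Y{\left(\frac{4}{-7} \right)}\right) = 28 \left(-7 + 4\right) = 28 \left(-3\right) = -84$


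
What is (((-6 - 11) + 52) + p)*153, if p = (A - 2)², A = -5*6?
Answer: 162027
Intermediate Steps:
A = -30
p = 1024 (p = (-30 - 2)² = (-32)² = 1024)
(((-6 - 11) + 52) + p)*153 = (((-6 - 11) + 52) + 1024)*153 = ((-17 + 52) + 1024)*153 = (35 + 1024)*153 = 1059*153 = 162027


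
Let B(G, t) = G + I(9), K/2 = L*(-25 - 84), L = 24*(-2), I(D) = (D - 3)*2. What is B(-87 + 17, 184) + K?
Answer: 10406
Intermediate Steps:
I(D) = -6 + 2*D (I(D) = (-3 + D)*2 = -6 + 2*D)
L = -48
K = 10464 (K = 2*(-48*(-25 - 84)) = 2*(-48*(-109)) = 2*5232 = 10464)
B(G, t) = 12 + G (B(G, t) = G + (-6 + 2*9) = G + (-6 + 18) = G + 12 = 12 + G)
B(-87 + 17, 184) + K = (12 + (-87 + 17)) + 10464 = (12 - 70) + 10464 = -58 + 10464 = 10406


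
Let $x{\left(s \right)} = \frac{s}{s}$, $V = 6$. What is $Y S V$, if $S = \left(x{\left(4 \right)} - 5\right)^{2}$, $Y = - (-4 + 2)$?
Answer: $192$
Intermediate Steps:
$Y = 2$ ($Y = \left(-1\right) \left(-2\right) = 2$)
$x{\left(s \right)} = 1$
$S = 16$ ($S = \left(1 - 5\right)^{2} = \left(-4\right)^{2} = 16$)
$Y S V = 2 \cdot 16 \cdot 6 = 32 \cdot 6 = 192$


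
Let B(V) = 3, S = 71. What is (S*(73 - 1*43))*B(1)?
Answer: 6390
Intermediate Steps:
(S*(73 - 1*43))*B(1) = (71*(73 - 1*43))*3 = (71*(73 - 43))*3 = (71*30)*3 = 2130*3 = 6390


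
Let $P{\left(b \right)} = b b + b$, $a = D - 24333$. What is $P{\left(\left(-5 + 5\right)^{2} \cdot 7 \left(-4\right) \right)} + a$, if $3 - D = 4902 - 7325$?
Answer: $-21907$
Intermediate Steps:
$D = 2426$ ($D = 3 - \left(4902 - 7325\right) = 3 - -2423 = 3 + 2423 = 2426$)
$a = -21907$ ($a = 2426 - 24333 = -21907$)
$P{\left(b \right)} = b + b^{2}$ ($P{\left(b \right)} = b^{2} + b = b + b^{2}$)
$P{\left(\left(-5 + 5\right)^{2} \cdot 7 \left(-4\right) \right)} + a = \left(-5 + 5\right)^{2} \cdot 7 \left(-4\right) \left(1 + \left(-5 + 5\right)^{2} \cdot 7 \left(-4\right)\right) - 21907 = 0^{2} \cdot 7 \left(-4\right) \left(1 + 0^{2} \cdot 7 \left(-4\right)\right) - 21907 = 0 \cdot 7 \left(-4\right) \left(1 + 0 \cdot 7 \left(-4\right)\right) - 21907 = 0 \left(-4\right) \left(1 + 0 \left(-4\right)\right) - 21907 = 0 \left(1 + 0\right) - 21907 = 0 \cdot 1 - 21907 = 0 - 21907 = -21907$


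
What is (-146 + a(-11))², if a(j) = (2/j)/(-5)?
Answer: 64448784/3025 ≈ 21305.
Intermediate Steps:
a(j) = -2/(5*j) (a(j) = (2/j)*(-⅕) = -2/(5*j))
(-146 + a(-11))² = (-146 - ⅖/(-11))² = (-146 - ⅖*(-1/11))² = (-146 + 2/55)² = (-8028/55)² = 64448784/3025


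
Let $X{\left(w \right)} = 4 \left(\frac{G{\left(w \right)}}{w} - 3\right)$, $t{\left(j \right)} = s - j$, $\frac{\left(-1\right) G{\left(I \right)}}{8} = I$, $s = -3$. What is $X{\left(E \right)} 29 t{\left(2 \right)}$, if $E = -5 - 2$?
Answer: $6380$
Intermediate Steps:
$G{\left(I \right)} = - 8 I$
$t{\left(j \right)} = -3 - j$
$E = -7$ ($E = -5 - 2 = -7$)
$X{\left(w \right)} = -44$ ($X{\left(w \right)} = 4 \left(\frac{\left(-8\right) w}{w} - 3\right) = 4 \left(-8 - 3\right) = 4 \left(-11\right) = -44$)
$X{\left(E \right)} 29 t{\left(2 \right)} = \left(-44\right) 29 \left(-3 - 2\right) = - 1276 \left(-3 - 2\right) = \left(-1276\right) \left(-5\right) = 6380$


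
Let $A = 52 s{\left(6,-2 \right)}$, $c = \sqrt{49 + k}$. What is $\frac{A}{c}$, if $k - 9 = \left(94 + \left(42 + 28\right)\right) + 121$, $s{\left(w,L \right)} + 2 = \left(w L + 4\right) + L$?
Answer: $- \frac{624 \sqrt{7}}{49} \approx -33.693$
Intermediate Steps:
$s{\left(w,L \right)} = 2 + L + L w$ ($s{\left(w,L \right)} = -2 + \left(\left(w L + 4\right) + L\right) = -2 + \left(\left(L w + 4\right) + L\right) = -2 + \left(\left(4 + L w\right) + L\right) = -2 + \left(4 + L + L w\right) = 2 + L + L w$)
$k = 294$ ($k = 9 + \left(\left(94 + \left(42 + 28\right)\right) + 121\right) = 9 + \left(\left(94 + 70\right) + 121\right) = 9 + \left(164 + 121\right) = 9 + 285 = 294$)
$c = 7 \sqrt{7}$ ($c = \sqrt{49 + 294} = \sqrt{343} = 7 \sqrt{7} \approx 18.52$)
$A = -624$ ($A = 52 \left(2 - 2 - 12\right) = 52 \left(-12\right) = -624$)
$\frac{A}{c} = - \frac{624}{7 \sqrt{7}} = - 624 \frac{\sqrt{7}}{49} = - \frac{624 \sqrt{7}}{49}$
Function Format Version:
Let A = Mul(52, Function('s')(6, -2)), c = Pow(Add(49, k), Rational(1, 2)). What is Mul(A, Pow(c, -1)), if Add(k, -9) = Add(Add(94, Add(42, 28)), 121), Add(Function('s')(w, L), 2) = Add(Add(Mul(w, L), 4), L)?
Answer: Mul(Rational(-624, 49), Pow(7, Rational(1, 2))) ≈ -33.693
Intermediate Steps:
Function('s')(w, L) = Add(2, L, Mul(L, w)) (Function('s')(w, L) = Add(-2, Add(Add(Mul(w, L), 4), L)) = Add(-2, Add(Add(Mul(L, w), 4), L)) = Add(-2, Add(Add(4, Mul(L, w)), L)) = Add(-2, Add(4, L, Mul(L, w))) = Add(2, L, Mul(L, w)))
k = 294 (k = Add(9, Add(Add(94, Add(42, 28)), 121)) = Add(9, Add(Add(94, 70), 121)) = Add(9, Add(164, 121)) = Add(9, 285) = 294)
c = Mul(7, Pow(7, Rational(1, 2))) (c = Pow(Add(49, 294), Rational(1, 2)) = Pow(343, Rational(1, 2)) = Mul(7, Pow(7, Rational(1, 2))) ≈ 18.520)
A = -624 (A = Mul(52, Add(2, -2, Mul(-2, 6))) = Mul(52, Add(2, -2, -12)) = Mul(52, -12) = -624)
Mul(A, Pow(c, -1)) = Mul(-624, Pow(Mul(7, Pow(7, Rational(1, 2))), -1)) = Mul(-624, Mul(Rational(1, 49), Pow(7, Rational(1, 2)))) = Mul(Rational(-624, 49), Pow(7, Rational(1, 2)))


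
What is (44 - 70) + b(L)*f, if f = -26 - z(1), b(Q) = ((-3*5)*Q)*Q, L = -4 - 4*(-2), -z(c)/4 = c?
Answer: 5254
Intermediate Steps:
z(c) = -4*c
L = 4 (L = -4 + 8 = 4)
b(Q) = -15*Q² (b(Q) = (-15*Q)*Q = -15*Q²)
f = -22 (f = -26 - (-4) = -26 - 1*(-4) = -26 + 4 = -22)
(44 - 70) + b(L)*f = (44 - 70) - 15*4²*(-22) = -26 - 15*16*(-22) = -26 - 240*(-22) = -26 + 5280 = 5254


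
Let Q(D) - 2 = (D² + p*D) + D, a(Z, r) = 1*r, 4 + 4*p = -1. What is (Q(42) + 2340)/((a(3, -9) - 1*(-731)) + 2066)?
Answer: 8191/5576 ≈ 1.4690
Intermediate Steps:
p = -5/4 (p = -1 + (¼)*(-1) = -1 - ¼ = -5/4 ≈ -1.2500)
a(Z, r) = r
Q(D) = 2 + D² - D/4 (Q(D) = 2 + ((D² - 5*D/4) + D) = 2 + (D² - D/4) = 2 + D² - D/4)
(Q(42) + 2340)/((a(3, -9) - 1*(-731)) + 2066) = ((2 + 42² - ¼*42) + 2340)/((-9 - 1*(-731)) + 2066) = ((2 + 1764 - 21/2) + 2340)/((-9 + 731) + 2066) = (3511/2 + 2340)/(722 + 2066) = (8191/2)/2788 = (8191/2)*(1/2788) = 8191/5576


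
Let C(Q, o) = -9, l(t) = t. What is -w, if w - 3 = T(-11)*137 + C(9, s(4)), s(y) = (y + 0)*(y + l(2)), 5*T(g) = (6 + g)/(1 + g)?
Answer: -77/10 ≈ -7.7000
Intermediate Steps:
T(g) = (6 + g)/(5*(1 + g)) (T(g) = ((6 + g)/(1 + g))/5 = (6 + g)/(5*(1 + g)))
s(y) = y*(2 + y) (s(y) = (y + 0)*(y + 2) = y*(2 + y))
w = 77/10 (w = 3 + (((6 - 11)/(5*(1 - 11)))*137 - 9) = 3 + (((⅕)*(-5)/(-10))*137 - 9) = 3 + (((⅕)*(-⅒)*(-5))*137 - 9) = 3 + ((⅒)*137 - 9) = 3 + (137/10 - 9) = 3 + 47/10 = 77/10 ≈ 7.7000)
-w = -1*77/10 = -77/10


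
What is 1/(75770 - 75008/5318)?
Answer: 2659/201434926 ≈ 1.3200e-5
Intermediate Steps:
1/(75770 - 75008/5318) = 1/(75770 - 75008*1/5318) = 1/(75770 - 37504/2659) = 1/(201434926/2659) = 2659/201434926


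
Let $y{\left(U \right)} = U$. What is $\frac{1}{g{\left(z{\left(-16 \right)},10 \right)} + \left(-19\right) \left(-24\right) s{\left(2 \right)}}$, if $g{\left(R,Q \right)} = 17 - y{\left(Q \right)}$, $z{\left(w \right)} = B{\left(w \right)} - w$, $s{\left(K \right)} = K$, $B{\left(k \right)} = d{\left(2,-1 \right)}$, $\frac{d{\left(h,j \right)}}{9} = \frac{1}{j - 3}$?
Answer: $\frac{1}{919} \approx 0.0010881$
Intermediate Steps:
$d{\left(h,j \right)} = \frac{9}{-3 + j}$ ($d{\left(h,j \right)} = \frac{9}{j - 3} = \frac{9}{-3 + j}$)
$B{\left(k \right)} = - \frac{9}{4}$ ($B{\left(k \right)} = \frac{9}{-3 - 1} = \frac{9}{-4} = 9 \left(- \frac{1}{4}\right) = - \frac{9}{4}$)
$z{\left(w \right)} = - \frac{9}{4} - w$
$g{\left(R,Q \right)} = 17 - Q$
$\frac{1}{g{\left(z{\left(-16 \right)},10 \right)} + \left(-19\right) \left(-24\right) s{\left(2 \right)}} = \frac{1}{\left(17 - 10\right) + \left(-19\right) \left(-24\right) 2} = \frac{1}{\left(17 - 10\right) + 456 \cdot 2} = \frac{1}{7 + 912} = \frac{1}{919}$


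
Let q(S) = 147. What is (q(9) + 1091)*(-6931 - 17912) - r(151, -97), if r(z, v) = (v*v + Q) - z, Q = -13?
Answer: -30764879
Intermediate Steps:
r(z, v) = -13 + v² - z (r(z, v) = (v*v - 13) - z = (v² - 13) - z = (-13 + v²) - z = -13 + v² - z)
(q(9) + 1091)*(-6931 - 17912) - r(151, -97) = (147 + 1091)*(-6931 - 17912) - (-13 + (-97)² - 1*151) = 1238*(-24843) - (-13 + 9409 - 151) = -30755634 - 1*9245 = -30755634 - 9245 = -30764879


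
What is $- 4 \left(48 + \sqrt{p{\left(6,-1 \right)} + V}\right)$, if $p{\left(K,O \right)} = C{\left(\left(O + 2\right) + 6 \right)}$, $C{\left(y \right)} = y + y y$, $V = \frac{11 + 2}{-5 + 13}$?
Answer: $-192 - \sqrt{922} \approx -222.36$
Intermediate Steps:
$V = \frac{13}{8} \approx 1.625$
$C{\left(y \right)} = y + y^{2}$
$p{\left(K,O \right)} = \left(8 + O\right) \left(9 + O\right)$ ($p{\left(K,O \right)} = \left(\left(O + 2\right) + 6\right) \left(1 + \left(\left(O + 2\right) + 6\right)\right) = \left(\left(2 + O\right) + 6\right) \left(1 + \left(\left(2 + O\right) + 6\right)\right) = \left(8 + O\right) \left(1 + \left(8 + O\right)\right) = \left(8 + O\right) \left(9 + O\right)$)
$- 4 \left(48 + \sqrt{p{\left(6,-1 \right)} + V}\right) = - 4 \left(48 + \sqrt{\left(8 - 1\right) \left(9 - 1\right) + \frac{13}{8}}\right) = - 4 \left(48 + \sqrt{7 \cdot 8 + \frac{13}{8}}\right) = - 4 \left(48 + \sqrt{56 + \frac{13}{8}}\right) = - 4 \left(48 + \sqrt{\frac{461}{8}}\right) = - 4 \left(48 + \frac{\sqrt{922}}{4}\right) = -192 - \sqrt{922}$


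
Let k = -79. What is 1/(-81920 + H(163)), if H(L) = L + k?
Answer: -1/81836 ≈ -1.2220e-5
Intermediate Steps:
H(L) = -79 + L (H(L) = L - 79 = -79 + L)
1/(-81920 + H(163)) = 1/(-81920 + (-79 + 163)) = 1/(-81920 + 84) = 1/(-81836) = -1/81836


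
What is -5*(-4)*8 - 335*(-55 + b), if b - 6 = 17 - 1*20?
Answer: 17580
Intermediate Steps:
b = 3 (b = 6 + (17 - 1*20) = 6 + (17 - 20) = 6 - 3 = 3)
-5*(-4)*8 - 335*(-55 + b) = -5*(-4)*8 - 335*(-55 + 3) = 20*8 - 335*(-52) = 160 + 17420 = 17580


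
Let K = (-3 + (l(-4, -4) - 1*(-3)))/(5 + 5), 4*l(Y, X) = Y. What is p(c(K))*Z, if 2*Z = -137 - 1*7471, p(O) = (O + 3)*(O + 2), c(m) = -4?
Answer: -7608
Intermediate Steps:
l(Y, X) = Y/4
K = -1/10 (K = (-3 + ((1/4)*(-4) - 1*(-3)))/(5 + 5) = (-3 + (-1 + 3))/10 = (-3 + 2)*(1/10) = -1*1/10 = -1/10 ≈ -0.10000)
p(O) = (2 + O)*(3 + O) (p(O) = (3 + O)*(2 + O) = (2 + O)*(3 + O))
Z = -3804 (Z = (-137 - 1*7471)/2 = (-137 - 7471)/2 = (1/2)*(-7608) = -3804)
p(c(K))*Z = (6 + (-4)**2 + 5*(-4))*(-3804) = (6 + 16 - 20)*(-3804) = 2*(-3804) = -7608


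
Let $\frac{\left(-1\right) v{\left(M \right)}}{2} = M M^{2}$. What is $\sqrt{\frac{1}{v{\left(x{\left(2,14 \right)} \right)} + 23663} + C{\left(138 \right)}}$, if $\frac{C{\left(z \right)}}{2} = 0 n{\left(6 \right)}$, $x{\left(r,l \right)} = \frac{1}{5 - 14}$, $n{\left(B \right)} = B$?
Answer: $\frac{27 \sqrt{17250329}}{17250329} \approx 0.0065008$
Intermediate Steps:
$x{\left(r,l \right)} = - \frac{1}{9}$ ($x{\left(r,l \right)} = \frac{1}{-9} = - \frac{1}{9}$)
$v{\left(M \right)} = - 2 M^{3}$ ($v{\left(M \right)} = - 2 M M^{2} = - 2 M^{3}$)
$C{\left(z \right)} = 0$ ($C{\left(z \right)} = 2 \cdot 0 \cdot 6 = 2 \cdot 0 = 0$)
$\sqrt{\frac{1}{v{\left(x{\left(2,14 \right)} \right)} + 23663} + C{\left(138 \right)}} = \sqrt{\frac{1}{- 2 \left(- \frac{1}{9}\right)^{3} + 23663} + 0} = \sqrt{\frac{1}{\left(-2\right) \left(- \frac{1}{729}\right) + 23663} + 0} = \sqrt{\frac{1}{\frac{2}{729} + 23663} + 0} = \sqrt{\frac{1}{\frac{17250329}{729}} + 0} = \sqrt{\frac{729}{17250329} + 0} = \sqrt{\frac{729}{17250329}} = \frac{27 \sqrt{17250329}}{17250329}$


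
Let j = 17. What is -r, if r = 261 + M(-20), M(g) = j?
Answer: -278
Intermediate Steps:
M(g) = 17
r = 278 (r = 261 + 17 = 278)
-r = -1*278 = -278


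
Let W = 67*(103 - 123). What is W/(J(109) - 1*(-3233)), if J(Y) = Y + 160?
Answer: -670/1751 ≈ -0.38264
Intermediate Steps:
W = -1340 (W = 67*(-20) = -1340)
J(Y) = 160 + Y
W/(J(109) - 1*(-3233)) = -1340/((160 + 109) - 1*(-3233)) = -1340/(269 + 3233) = -1340/3502 = -1340*1/3502 = -670/1751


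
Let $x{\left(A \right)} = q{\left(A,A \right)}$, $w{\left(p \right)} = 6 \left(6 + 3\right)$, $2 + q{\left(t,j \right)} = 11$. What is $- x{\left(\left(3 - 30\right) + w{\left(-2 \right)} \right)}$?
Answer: $-9$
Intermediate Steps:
$q{\left(t,j \right)} = 9$ ($q{\left(t,j \right)} = -2 + 11 = 9$)
$w{\left(p \right)} = 54$ ($w{\left(p \right)} = 6 \cdot 9 = 54$)
$x{\left(A \right)} = 9$
$- x{\left(\left(3 - 30\right) + w{\left(-2 \right)} \right)} = \left(-1\right) 9 = -9$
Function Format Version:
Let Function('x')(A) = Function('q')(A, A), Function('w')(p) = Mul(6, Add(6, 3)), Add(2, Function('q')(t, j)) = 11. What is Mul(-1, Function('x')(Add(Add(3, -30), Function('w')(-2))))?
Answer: -9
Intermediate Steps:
Function('q')(t, j) = 9 (Function('q')(t, j) = Add(-2, 11) = 9)
Function('w')(p) = 54 (Function('w')(p) = Mul(6, 9) = 54)
Function('x')(A) = 9
Mul(-1, Function('x')(Add(Add(3, -30), Function('w')(-2)))) = Mul(-1, 9) = -9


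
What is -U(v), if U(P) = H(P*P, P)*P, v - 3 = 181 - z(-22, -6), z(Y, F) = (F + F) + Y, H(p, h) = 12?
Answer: -2616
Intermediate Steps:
z(Y, F) = Y + 2*F (z(Y, F) = 2*F + Y = Y + 2*F)
v = 218 (v = 3 + (181 - (-22 + 2*(-6))) = 3 + (181 - (-22 - 12)) = 3 + (181 - 1*(-34)) = 3 + (181 + 34) = 3 + 215 = 218)
U(P) = 12*P
-U(v) = -12*218 = -1*2616 = -2616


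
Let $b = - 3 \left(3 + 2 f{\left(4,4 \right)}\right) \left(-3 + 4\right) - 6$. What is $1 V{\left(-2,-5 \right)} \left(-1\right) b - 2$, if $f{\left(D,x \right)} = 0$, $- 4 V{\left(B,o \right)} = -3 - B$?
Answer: $\frac{7}{4} \approx 1.75$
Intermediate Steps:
$V{\left(B,o \right)} = \frac{3}{4} + \frac{B}{4}$ ($V{\left(B,o \right)} = - \frac{-3 - B}{4} = \frac{3}{4} + \frac{B}{4}$)
$b = -15$ ($b = - 3 \left(3 + 2 \cdot 0\right) \left(-3 + 4\right) - 6 = - 3 \left(3 + 0\right) 1 - 6 = - 3 \cdot 3 \cdot 1 - 6 = \left(-3\right) 3 - 6 = -9 - 6 = -15$)
$1 V{\left(-2,-5 \right)} \left(-1\right) b - 2 = 1 \left(\frac{3}{4} + \frac{1}{4} \left(-2\right)\right) \left(-1\right) \left(-15\right) - 2 = 1 \left(\frac{3}{4} - \frac{1}{2}\right) \left(-1\right) \left(-15\right) - 2 = 1 \cdot \frac{1}{4} \left(-1\right) \left(-15\right) - 2 = \frac{1}{4} \left(-1\right) \left(-15\right) - 2 = \left(- \frac{1}{4}\right) \left(-15\right) - 2 = \frac{15}{4} - 2 = \frac{7}{4}$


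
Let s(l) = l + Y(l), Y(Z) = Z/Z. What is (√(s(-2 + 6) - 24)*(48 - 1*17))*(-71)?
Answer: -2201*I*√19 ≈ -9593.9*I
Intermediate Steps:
Y(Z) = 1
s(l) = 1 + l (s(l) = l + 1 = 1 + l)
(√(s(-2 + 6) - 24)*(48 - 1*17))*(-71) = (√((1 + (-2 + 6)) - 24)*(48 - 1*17))*(-71) = (√((1 + 4) - 24)*(48 - 17))*(-71) = (√(5 - 24)*31)*(-71) = (√(-19)*31)*(-71) = ((I*√19)*31)*(-71) = (31*I*√19)*(-71) = -2201*I*√19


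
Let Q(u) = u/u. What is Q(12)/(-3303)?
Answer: -1/3303 ≈ -0.00030276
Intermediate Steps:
Q(u) = 1
Q(12)/(-3303) = 1/(-3303) = 1*(-1/3303) = -1/3303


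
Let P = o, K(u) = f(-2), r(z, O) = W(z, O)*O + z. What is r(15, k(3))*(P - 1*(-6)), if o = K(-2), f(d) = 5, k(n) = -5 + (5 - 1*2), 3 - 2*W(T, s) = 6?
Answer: 198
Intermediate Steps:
W(T, s) = -3/2 (W(T, s) = 3/2 - ½*6 = 3/2 - 3 = -3/2)
k(n) = -2 (k(n) = -5 + (5 - 2) = -5 + 3 = -2)
r(z, O) = z - 3*O/2 (r(z, O) = -3*O/2 + z = z - 3*O/2)
K(u) = 5
o = 5
P = 5
r(15, k(3))*(P - 1*(-6)) = (15 - 3/2*(-2))*(5 - 1*(-6)) = (15 + 3)*(5 + 6) = 18*11 = 198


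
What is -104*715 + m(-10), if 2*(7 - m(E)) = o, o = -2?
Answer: -74352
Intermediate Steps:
m(E) = 8 (m(E) = 7 - 1/2*(-2) = 7 + 1 = 8)
-104*715 + m(-10) = -104*715 + 8 = -74360 + 8 = -74352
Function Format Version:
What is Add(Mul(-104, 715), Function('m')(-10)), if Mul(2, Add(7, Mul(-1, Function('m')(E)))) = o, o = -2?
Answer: -74352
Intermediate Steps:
Function('m')(E) = 8 (Function('m')(E) = Add(7, Mul(Rational(-1, 2), -2)) = Add(7, 1) = 8)
Add(Mul(-104, 715), Function('m')(-10)) = Add(Mul(-104, 715), 8) = Add(-74360, 8) = -74352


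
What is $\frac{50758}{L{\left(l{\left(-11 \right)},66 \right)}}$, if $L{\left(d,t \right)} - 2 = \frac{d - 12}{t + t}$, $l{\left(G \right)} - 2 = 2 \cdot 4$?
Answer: $\frac{3350028}{131} \approx 25573.0$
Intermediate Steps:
$l{\left(G \right)} = 10$ ($l{\left(G \right)} = 2 + 2 \cdot 4 = 2 + 8 = 10$)
$L{\left(d,t \right)} = 2 + \frac{-12 + d}{2 t}$ ($L{\left(d,t \right)} = 2 + \frac{d - 12}{t + t} = 2 + \frac{-12 + d}{2 t}$)
$\frac{50758}{L{\left(l{\left(-11 \right)},66 \right)}} = \frac{50758}{\frac{1}{2} \cdot \frac{1}{66} \left(-12 + 10 + 4 \cdot 66\right)} = \frac{50758}{\frac{1}{2} \cdot \frac{1}{66} \left(-12 + 10 + 264\right)} = \frac{50758}{\frac{1}{2} \cdot \frac{1}{66} \cdot 262} = \frac{50758}{\frac{131}{66}} = 50758 \cdot \frac{66}{131} = \frac{3350028}{131}$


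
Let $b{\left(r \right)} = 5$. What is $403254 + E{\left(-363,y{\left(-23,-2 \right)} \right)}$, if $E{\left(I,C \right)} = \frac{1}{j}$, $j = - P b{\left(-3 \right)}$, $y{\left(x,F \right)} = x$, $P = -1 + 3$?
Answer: $\frac{4032539}{10} \approx 4.0325 \cdot 10^{5}$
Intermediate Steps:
$P = 2$
$j = -10$ ($j = - 2 \cdot 5 = \left(-1\right) 10 = -10$)
$E{\left(I,C \right)} = - \frac{1}{10}$ ($E{\left(I,C \right)} = \frac{1}{-10} = - \frac{1}{10}$)
$403254 + E{\left(-363,y{\left(-23,-2 \right)} \right)} = 403254 - \frac{1}{10} = \frac{4032539}{10}$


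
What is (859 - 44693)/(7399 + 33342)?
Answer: -43834/40741 ≈ -1.0759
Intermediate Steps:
(859 - 44693)/(7399 + 33342) = -43834/40741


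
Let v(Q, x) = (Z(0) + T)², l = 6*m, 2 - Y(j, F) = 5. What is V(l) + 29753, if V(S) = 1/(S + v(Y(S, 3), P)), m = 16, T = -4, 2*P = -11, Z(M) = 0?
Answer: 3332337/112 ≈ 29753.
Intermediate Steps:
P = -11/2 (P = (½)*(-11) = -11/2 ≈ -5.5000)
Y(j, F) = -3 (Y(j, F) = 2 - 1*5 = 2 - 5 = -3)
l = 96 (l = 6*16 = 96)
v(Q, x) = 16 (v(Q, x) = (0 - 4)² = (-4)² = 16)
V(S) = 1/(16 + S) (V(S) = 1/(S + 16) = 1/(16 + S))
V(l) + 29753 = 1/(16 + 96) + 29753 = 1/112 + 29753 = 3332337/112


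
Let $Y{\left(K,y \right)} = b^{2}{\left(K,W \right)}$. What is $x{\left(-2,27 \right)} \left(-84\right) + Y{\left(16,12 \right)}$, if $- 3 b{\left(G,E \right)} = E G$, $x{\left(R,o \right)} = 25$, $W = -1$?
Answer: $- \frac{18644}{9} \approx -2071.6$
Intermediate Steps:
$b{\left(G,E \right)} = - \frac{E G}{3}$
$Y{\left(K,y \right)} = \frac{K^{2}}{9}$ ($Y{\left(K,y \right)} = \left(\left(- \frac{1}{3}\right) \left(-1\right) K\right)^{2} = \left(\frac{K}{3}\right)^{2} = \frac{K^{2}}{9}$)
$x{\left(-2,27 \right)} \left(-84\right) + Y{\left(16,12 \right)} = 25 \left(-84\right) + \frac{16^{2}}{9} = -2100 + \frac{1}{9} \cdot 256 = -2100 + \frac{256}{9} = - \frac{18644}{9}$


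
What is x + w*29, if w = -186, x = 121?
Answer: -5273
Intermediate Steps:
x + w*29 = 121 - 186*29 = 121 - 5394 = -5273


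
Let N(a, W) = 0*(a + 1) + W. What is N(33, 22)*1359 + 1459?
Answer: 31357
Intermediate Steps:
N(a, W) = W (N(a, W) = 0*(1 + a) + W = 0 + W = W)
N(33, 22)*1359 + 1459 = 22*1359 + 1459 = 29898 + 1459 = 31357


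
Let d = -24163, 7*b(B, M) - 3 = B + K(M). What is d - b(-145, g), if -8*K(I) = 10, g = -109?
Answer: -675991/28 ≈ -24143.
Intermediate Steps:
K(I) = -5/4 (K(I) = -⅛*10 = -5/4)
b(B, M) = ¼ + B/7 (b(B, M) = 3/7 + (B - 5/4)/7 = 3/7 + (-5/4 + B)/7 = 3/7 + (-5/28 + B/7) = ¼ + B/7)
d - b(-145, g) = -24163 - (¼ + (⅐)*(-145)) = -24163 - (¼ - 145/7) = -24163 - 1*(-573/28) = -24163 + 573/28 = -675991/28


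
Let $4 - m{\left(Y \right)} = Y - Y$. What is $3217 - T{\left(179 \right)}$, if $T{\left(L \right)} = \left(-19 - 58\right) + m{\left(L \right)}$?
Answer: $3290$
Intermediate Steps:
$m{\left(Y \right)} = 4$ ($m{\left(Y \right)} = 4 - \left(Y - Y\right) = 4 - 0 = 4 + 0 = 4$)
$T{\left(L \right)} = -73$ ($T{\left(L \right)} = \left(-19 - 58\right) + 4 = -77 + 4 = -73$)
$3217 - T{\left(179 \right)} = 3217 - -73 = 3217 + 73 = 3290$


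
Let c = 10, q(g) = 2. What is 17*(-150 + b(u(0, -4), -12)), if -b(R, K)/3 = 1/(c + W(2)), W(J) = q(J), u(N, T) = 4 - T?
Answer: -10217/4 ≈ -2554.3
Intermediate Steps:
W(J) = 2
b(R, K) = -¼ (b(R, K) = -3/(10 + 2) = -3/12 = -3*1/12 = -¼)
17*(-150 + b(u(0, -4), -12)) = 17*(-150 - ¼) = 17*(-601/4) = -10217/4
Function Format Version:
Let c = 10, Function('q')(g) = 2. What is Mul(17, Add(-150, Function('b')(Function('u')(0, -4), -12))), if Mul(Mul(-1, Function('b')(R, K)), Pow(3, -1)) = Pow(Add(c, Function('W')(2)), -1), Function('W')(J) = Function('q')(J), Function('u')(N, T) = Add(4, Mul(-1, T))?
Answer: Rational(-10217, 4) ≈ -2554.3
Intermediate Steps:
Function('W')(J) = 2
Function('b')(R, K) = Rational(-1, 4) (Function('b')(R, K) = Mul(-3, Pow(Add(10, 2), -1)) = Mul(-3, Pow(12, -1)) = Mul(-3, Rational(1, 12)) = Rational(-1, 4))
Mul(17, Add(-150, Function('b')(Function('u')(0, -4), -12))) = Mul(17, Add(-150, Rational(-1, 4))) = Mul(17, Rational(-601, 4)) = Rational(-10217, 4)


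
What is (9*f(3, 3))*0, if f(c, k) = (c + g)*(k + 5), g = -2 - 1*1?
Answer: 0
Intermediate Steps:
g = -3 (g = -2 - 1 = -3)
f(c, k) = (-3 + c)*(5 + k) (f(c, k) = (c - 3)*(k + 5) = (-3 + c)*(5 + k))
(9*f(3, 3))*0 = (9*(-15 - 3*3 + 5*3 + 3*3))*0 = (9*(-15 - 9 + 15 + 9))*0 = (9*0)*0 = 0*0 = 0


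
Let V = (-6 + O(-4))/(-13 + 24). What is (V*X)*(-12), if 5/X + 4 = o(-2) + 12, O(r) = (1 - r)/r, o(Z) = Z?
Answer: 145/22 ≈ 6.5909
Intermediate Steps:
O(r) = (1 - r)/r
X = ⅚ (X = 5/(-4 + (-2 + 12)) = 5/(-4 + 10) = 5/6 = 5*(⅙) = ⅚ ≈ 0.83333)
V = -29/44 (V = (-6 + (1 - 1*(-4))/(-4))/(-13 + 24) = (-6 - (1 + 4)/4)/11 = (-6 - ¼*5)*(1/11) = (-6 - 5/4)*(1/11) = -29/4*1/11 = -29/44 ≈ -0.65909)
(V*X)*(-12) = -29/44*⅚*(-12) = -145/264*(-12) = 145/22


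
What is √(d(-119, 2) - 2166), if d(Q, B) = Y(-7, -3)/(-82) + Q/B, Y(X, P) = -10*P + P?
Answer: I*√3741619/41 ≈ 47.179*I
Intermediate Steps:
Y(X, P) = -9*P
d(Q, B) = -27/82 + Q/B (d(Q, B) = -9*(-3)/(-82) + Q/B = 27*(-1/82) + Q/B = -27/82 + Q/B)
√(d(-119, 2) - 2166) = √((-27/82 - 119/2) - 2166) = √(-2453/41 - 2166) = √(-91259/41) = I*√3741619/41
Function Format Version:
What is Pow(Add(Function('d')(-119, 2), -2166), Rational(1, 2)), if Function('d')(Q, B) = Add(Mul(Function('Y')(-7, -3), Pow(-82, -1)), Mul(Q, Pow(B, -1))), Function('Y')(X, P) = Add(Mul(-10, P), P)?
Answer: Mul(Rational(1, 41), I, Pow(3741619, Rational(1, 2))) ≈ Mul(47.179, I)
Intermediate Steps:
Function('Y')(X, P) = Mul(-9, P)
Function('d')(Q, B) = Add(Rational(-27, 82), Mul(Q, Pow(B, -1))) (Function('d')(Q, B) = Add(Mul(Mul(-9, -3), Pow(-82, -1)), Mul(Q, Pow(B, -1))) = Add(Mul(27, Rational(-1, 82)), Mul(Q, Pow(B, -1))) = Add(Rational(-27, 82), Mul(Q, Pow(B, -1))))
Pow(Add(Function('d')(-119, 2), -2166), Rational(1, 2)) = Pow(Add(Add(Rational(-27, 82), Mul(-119, Pow(2, -1))), -2166), Rational(1, 2)) = Pow(Add(Add(Rational(-27, 82), Mul(-119, Rational(1, 2))), -2166), Rational(1, 2)) = Pow(Add(Add(Rational(-27, 82), Rational(-119, 2)), -2166), Rational(1, 2)) = Pow(Add(Rational(-2453, 41), -2166), Rational(1, 2)) = Pow(Rational(-91259, 41), Rational(1, 2)) = Mul(Rational(1, 41), I, Pow(3741619, Rational(1, 2)))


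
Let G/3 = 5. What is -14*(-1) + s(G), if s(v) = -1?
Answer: 13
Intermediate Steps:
G = 15 (G = 3*5 = 15)
-14*(-1) + s(G) = -14*(-1) - 1 = 14 - 1 = 13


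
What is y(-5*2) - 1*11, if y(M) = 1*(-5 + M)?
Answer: -26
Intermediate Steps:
y(M) = -5 + M
y(-5*2) - 1*11 = (-5 - 5*2) - 1*11 = (-5 - 10) - 11 = -15 - 11 = -26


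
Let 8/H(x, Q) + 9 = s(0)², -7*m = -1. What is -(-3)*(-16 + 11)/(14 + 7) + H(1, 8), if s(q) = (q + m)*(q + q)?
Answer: -101/63 ≈ -1.6032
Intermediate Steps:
m = ⅐ (m = -⅐*(-1) = ⅐ ≈ 0.14286)
s(q) = 2*q*(⅐ + q) (s(q) = (q + ⅐)*(q + q) = (⅐ + q)*(2*q) = 2*q*(⅐ + q))
H(x, Q) = -8/9 (H(x, Q) = 8/(-9 + ((2/7)*0*(1 + 7*0))²) = 8/(-9 + ((2/7)*0*(1 + 0))²) = 8/(-9 + ((2/7)*0*1)²) = 8/(-9 + 0²) = 8/(-9 + 0) = 8/(-9) = 8*(-⅑) = -8/9)
-(-3)*(-16 + 11)/(14 + 7) + H(1, 8) = -(-3)*(-16 + 11)/(14 + 7) - 8/9 = -(-3)*(-5/21) - 8/9 = -(-3)*(-5*1/21) - 8/9 = -(-3)*(-5)/21 - 8/9 = -3*5/21 - 8/9 = -5/7 - 8/9 = -101/63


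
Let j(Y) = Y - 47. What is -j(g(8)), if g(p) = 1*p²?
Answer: -17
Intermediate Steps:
g(p) = p²
j(Y) = -47 + Y
-j(g(8)) = -(-47 + 8²) = -(-47 + 64) = -1*17 = -17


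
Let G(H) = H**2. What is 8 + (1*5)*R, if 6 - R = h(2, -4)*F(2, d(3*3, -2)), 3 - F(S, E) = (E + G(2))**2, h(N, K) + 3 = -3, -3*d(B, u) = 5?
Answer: -106/3 ≈ -35.333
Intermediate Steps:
d(B, u) = -5/3 (d(B, u) = -1/3*5 = -5/3)
h(N, K) = -6 (h(N, K) = -3 - 3 = -6)
F(S, E) = 3 - (4 + E)**2 (F(S, E) = 3 - (E + 2**2)**2 = 3 - (E + 4)**2 = 3 - (4 + E)**2)
R = -26/3 (R = 6 - (-6)*(3 - (4 - 5/3)**2) = 6 - (-6)*(3 - (7/3)**2) = 6 - (-6)*(3 - 1*49/9) = 6 - (-6)*(3 - 49/9) = 6 - (-6)*(-22)/9 = 6 - 1*44/3 = 6 - 44/3 = -26/3 ≈ -8.6667)
8 + (1*5)*R = 8 + (1*5)*(-26/3) = 8 + 5*(-26/3) = 8 - 130/3 = -106/3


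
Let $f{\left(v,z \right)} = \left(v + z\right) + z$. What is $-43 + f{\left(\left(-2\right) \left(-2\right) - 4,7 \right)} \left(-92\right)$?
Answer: $-1331$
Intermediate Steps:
$f{\left(v,z \right)} = v + 2 z$
$-43 + f{\left(\left(-2\right) \left(-2\right) - 4,7 \right)} \left(-92\right) = -43 + \left(\left(\left(-2\right) \left(-2\right) - 4\right) + 2 \cdot 7\right) \left(-92\right) = -43 + \left(\left(4 - 4\right) + 14\right) \left(-92\right) = -43 + \left(0 + 14\right) \left(-92\right) = -43 + 14 \left(-92\right) = -43 - 1288 = -1331$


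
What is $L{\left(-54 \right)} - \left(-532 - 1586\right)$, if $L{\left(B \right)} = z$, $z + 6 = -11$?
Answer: $2101$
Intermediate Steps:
$z = -17$ ($z = -6 - 11 = -17$)
$L{\left(B \right)} = -17$
$L{\left(-54 \right)} - \left(-532 - 1586\right) = -17 - \left(-532 - 1586\right) = -17 - -2118 = -17 + 2118 = 2101$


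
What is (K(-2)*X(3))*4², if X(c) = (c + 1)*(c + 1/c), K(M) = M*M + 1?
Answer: 3200/3 ≈ 1066.7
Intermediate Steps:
K(M) = 1 + M² (K(M) = M² + 1 = 1 + M²)
X(c) = (1 + c)*(c + 1/c)
(K(-2)*X(3))*4² = ((1 + (-2)²)*(1 + 3 + 1/3 + 3²))*4² = ((1 + 4)*(1 + 3 + ⅓ + 9))*16 = (5*(40/3))*16 = (200/3)*16 = 3200/3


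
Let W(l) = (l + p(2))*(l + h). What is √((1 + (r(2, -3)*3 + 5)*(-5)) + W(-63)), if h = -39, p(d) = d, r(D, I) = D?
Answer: 2*√1542 ≈ 78.537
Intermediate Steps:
W(l) = (-39 + l)*(2 + l) (W(l) = (l + 2)*(l - 39) = (2 + l)*(-39 + l) = (-39 + l)*(2 + l))
√((1 + (r(2, -3)*3 + 5)*(-5)) + W(-63)) = √((1 + (2*3 + 5)*(-5)) + (-78 + (-63)² - 37*(-63))) = √((1 + (6 + 5)*(-5)) + (-78 + 3969 + 2331)) = √((1 + 11*(-5)) + 6222) = √((1 - 55) + 6222) = √(-54 + 6222) = √6168 = 2*√1542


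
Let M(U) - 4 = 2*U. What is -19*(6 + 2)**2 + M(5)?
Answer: -1202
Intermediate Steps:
M(U) = 4 + 2*U
-19*(6 + 2)**2 + M(5) = -19*(6 + 2)**2 + (4 + 2*5) = -19*8**2 + (4 + 10) = -19*64 + 14 = -1216 + 14 = -1202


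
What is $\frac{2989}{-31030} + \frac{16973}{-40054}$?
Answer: $- \frac{161598399}{310718905} \approx -0.52008$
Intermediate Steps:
$\frac{2989}{-31030} + \frac{16973}{-40054} = 2989 \left(- \frac{1}{31030}\right) + 16973 \left(- \frac{1}{40054}\right) = - \frac{2989}{31030} - \frac{16973}{40054} = - \frac{161598399}{310718905}$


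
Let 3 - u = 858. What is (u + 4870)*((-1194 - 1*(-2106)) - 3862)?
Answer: -11844250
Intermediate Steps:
u = -855 (u = 3 - 1*858 = 3 - 858 = -855)
(u + 4870)*((-1194 - 1*(-2106)) - 3862) = (-855 + 4870)*((-1194 - 1*(-2106)) - 3862) = 4015*((-1194 + 2106) - 3862) = 4015*(912 - 3862) = 4015*(-2950) = -11844250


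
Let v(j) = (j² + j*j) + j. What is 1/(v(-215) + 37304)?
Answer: 1/129539 ≈ 7.7197e-6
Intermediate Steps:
v(j) = j + 2*j² (v(j) = (j² + j²) + j = 2*j² + j = j + 2*j²)
1/(v(-215) + 37304) = 1/(-215*(1 + 2*(-215)) + 37304) = 1/(-215*(1 - 430) + 37304) = 1/(-215*(-429) + 37304) = 1/(92235 + 37304) = 1/129539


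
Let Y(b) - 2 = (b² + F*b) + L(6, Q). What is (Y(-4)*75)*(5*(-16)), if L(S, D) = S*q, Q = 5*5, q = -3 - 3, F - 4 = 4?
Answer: 300000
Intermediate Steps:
F = 8 (F = 4 + 4 = 8)
q = -6
Q = 25
L(S, D) = -6*S (L(S, D) = S*(-6) = -6*S)
Y(b) = -34 + b² + 8*b (Y(b) = 2 + ((b² + 8*b) - 6*6) = 2 + ((b² + 8*b) - 36) = 2 + (-36 + b² + 8*b) = -34 + b² + 8*b)
(Y(-4)*75)*(5*(-16)) = ((-34 + (-4)² + 8*(-4))*75)*(5*(-16)) = ((-34 + 16 - 32)*75)*(-80) = -50*75*(-80) = -3750*(-80) = 300000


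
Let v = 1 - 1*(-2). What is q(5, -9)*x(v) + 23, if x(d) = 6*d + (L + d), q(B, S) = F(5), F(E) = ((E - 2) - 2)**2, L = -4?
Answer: 40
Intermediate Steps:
F(E) = (-4 + E)**2 (F(E) = ((-2 + E) - 2)**2 = (-4 + E)**2)
q(B, S) = 1 (q(B, S) = (-4 + 5)**2 = 1**2 = 1)
v = 3 (v = 1 + 2 = 3)
x(d) = -4 + 7*d (x(d) = 6*d + (-4 + d) = -4 + 7*d)
q(5, -9)*x(v) + 23 = 1*(-4 + 7*3) + 23 = 1*(-4 + 21) + 23 = 1*17 + 23 = 17 + 23 = 40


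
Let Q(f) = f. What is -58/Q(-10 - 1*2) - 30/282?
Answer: 1333/282 ≈ 4.7270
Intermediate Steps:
-58/Q(-10 - 1*2) - 30/282 = -58/(-10 - 1*2) - 30/282 = -58/(-10 - 2) - 30*1/282 = -58/(-12) - 5/47 = -58*(-1/12) - 5/47 = 29/6 - 5/47 = 1333/282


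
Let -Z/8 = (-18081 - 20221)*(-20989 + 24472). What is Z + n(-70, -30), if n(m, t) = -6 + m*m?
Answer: 1067251822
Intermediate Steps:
n(m, t) = -6 + m**2
Z = 1067246928 (Z = -8*(-18081 - 20221)*(-20989 + 24472) = -(-306416)*3483 = -8*(-133405866) = 1067246928)
Z + n(-70, -30) = 1067246928 + (-6 + (-70)**2) = 1067246928 + (-6 + 4900) = 1067246928 + 4894 = 1067251822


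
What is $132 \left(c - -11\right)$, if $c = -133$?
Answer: $-16104$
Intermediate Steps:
$132 \left(c - -11\right) = 132 \left(-133 - -11\right) = 132 \left(-133 + \left(-43 + 54\right)\right) = 132 \left(-133 + 11\right) = 132 \left(-122\right) = -16104$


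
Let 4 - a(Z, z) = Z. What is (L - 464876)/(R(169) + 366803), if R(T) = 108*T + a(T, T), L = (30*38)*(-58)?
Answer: -265498/192445 ≈ -1.3796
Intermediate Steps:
a(Z, z) = 4 - Z
L = -66120 (L = 1140*(-58) = -66120)
R(T) = 4 + 107*T (R(T) = 108*T + (4 - T) = 4 + 107*T)
(L - 464876)/(R(169) + 366803) = (-66120 - 464876)/((4 + 107*169) + 366803) = -530996/((4 + 18083) + 366803) = -530996/(18087 + 366803) = -530996/384890 = -530996*1/384890 = -265498/192445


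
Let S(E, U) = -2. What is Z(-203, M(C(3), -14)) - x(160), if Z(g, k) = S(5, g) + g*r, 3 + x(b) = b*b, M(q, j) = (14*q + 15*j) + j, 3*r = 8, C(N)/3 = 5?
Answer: -78421/3 ≈ -26140.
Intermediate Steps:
C(N) = 15 (C(N) = 3*5 = 15)
r = 8/3 (r = (⅓)*8 = 8/3 ≈ 2.6667)
M(q, j) = 14*q + 16*j
x(b) = -3 + b² (x(b) = -3 + b*b = -3 + b²)
Z(g, k) = -2 + 8*g/3 (Z(g, k) = -2 + g*(8/3) = -2 + 8*g/3)
Z(-203, M(C(3), -14)) - x(160) = (-2 + (8/3)*(-203)) - (-3 + 160²) = (-2 - 1624/3) - (-3 + 25600) = -1630/3 - 1*25597 = -1630/3 - 25597 = -78421/3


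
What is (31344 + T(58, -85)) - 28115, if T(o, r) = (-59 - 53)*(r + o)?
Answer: 6253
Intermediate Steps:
T(o, r) = -112*o - 112*r (T(o, r) = -112*(o + r) = -112*o - 112*r)
(31344 + T(58, -85)) - 28115 = (31344 + (-112*58 - 112*(-85))) - 28115 = (31344 + (-6496 + 9520)) - 28115 = (31344 + 3024) - 28115 = 34368 - 28115 = 6253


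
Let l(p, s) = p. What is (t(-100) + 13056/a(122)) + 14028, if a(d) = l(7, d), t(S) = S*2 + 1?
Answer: 109859/7 ≈ 15694.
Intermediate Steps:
t(S) = 1 + 2*S (t(S) = 2*S + 1 = 1 + 2*S)
a(d) = 7
(t(-100) + 13056/a(122)) + 14028 = ((1 + 2*(-100)) + 13056/7) + 14028 = ((1 - 200) + 13056*(1/7)) + 14028 = (-199 + 13056/7) + 14028 = 11663/7 + 14028 = 109859/7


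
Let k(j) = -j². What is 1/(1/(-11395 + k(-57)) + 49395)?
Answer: 14644/723340379 ≈ 2.0245e-5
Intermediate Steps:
1/(1/(-11395 + k(-57)) + 49395) = 1/(1/(-11395 - 1*(-57)²) + 49395) = 1/(1/(-11395 - 1*3249) + 49395) = 1/(1/(-11395 - 3249) + 49395) = 1/(1/(-14644) + 49395) = 1/(-1/14644 + 49395) = 1/(723340379/14644) = 14644/723340379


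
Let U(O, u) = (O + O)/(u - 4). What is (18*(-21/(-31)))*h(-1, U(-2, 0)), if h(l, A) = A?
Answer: 378/31 ≈ 12.194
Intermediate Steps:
U(O, u) = 2*O/(-4 + u) (U(O, u) = (2*O)/(-4 + u) = 2*O/(-4 + u))
(18*(-21/(-31)))*h(-1, U(-2, 0)) = (18*(-21/(-31)))*(2*(-2)/(-4 + 0)) = (18*(-21*(-1/31)))*(2*(-2)/(-4)) = (18*(21/31))*(2*(-2)*(-¼)) = (378/31)*1 = 378/31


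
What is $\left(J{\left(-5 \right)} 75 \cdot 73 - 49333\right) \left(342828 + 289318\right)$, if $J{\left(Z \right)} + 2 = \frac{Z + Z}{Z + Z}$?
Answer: $-34646657968$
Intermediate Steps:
$J{\left(Z \right)} = -1$ ($J{\left(Z \right)} = -2 + \frac{Z + Z}{Z + Z} = -2 + \frac{2 Z}{2 Z} = -2 + 2 Z \frac{1}{2 Z} = -2 + 1 = -1$)
$\left(J{\left(-5 \right)} 75 \cdot 73 - 49333\right) \left(342828 + 289318\right) = \left(\left(-1\right) 75 \cdot 73 - 49333\right) \left(342828 + 289318\right) = \left(\left(-75\right) 73 - 49333\right) 632146 = \left(-5475 - 49333\right) 632146 = \left(-54808\right) 632146 = -34646657968$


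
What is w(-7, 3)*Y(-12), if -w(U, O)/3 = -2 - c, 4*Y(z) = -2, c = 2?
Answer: -6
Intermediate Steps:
Y(z) = -½ (Y(z) = (¼)*(-2) = -½)
w(U, O) = 12 (w(U, O) = -3*(-2 - 1*2) = -3*(-2 - 2) = -3*(-4) = 12)
w(-7, 3)*Y(-12) = 12*(-½) = -6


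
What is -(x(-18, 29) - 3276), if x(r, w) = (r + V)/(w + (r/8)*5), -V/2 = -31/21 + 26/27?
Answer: 43973476/13419 ≈ 3277.0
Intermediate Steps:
V = 194/189 (V = -2*(-31/21 + 26/27) = -2*(-97/189) = 194/189 ≈ 1.0265)
x(r, w) = (194/189 + r)/(w + 5*r/8) (x(r, w) = (r + 194/189)/(w + (r/8)*5) = (194/189 + r)/(w + (r*(1/8))*5) = (194/189 + r)/(w + (r/8)*5) = (194/189 + r)/(w + 5*r/8))
-(x(-18, 29) - 3276) = -(8*(194 + 189*(-18))/(189*(5*(-18) + 8*29)) - 3276) = -(8*(194 - 3402)/(189*(-90 + 232)) - 3276) = -((8/189)*(-3208)/142 - 3276) = -((8/189)*(1/142)*(-3208) - 3276) = -(-12832/13419 - 3276) = -1*(-43973476/13419) = 43973476/13419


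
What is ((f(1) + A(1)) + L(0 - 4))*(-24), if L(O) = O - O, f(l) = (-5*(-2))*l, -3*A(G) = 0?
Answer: -240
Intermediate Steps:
A(G) = 0 (A(G) = -1/3*0 = 0)
f(l) = 10*l
L(O) = 0
((f(1) + A(1)) + L(0 - 4))*(-24) = ((10*1 + 0) + 0)*(-24) = ((10 + 0) + 0)*(-24) = (10 + 0)*(-24) = 10*(-24) = -240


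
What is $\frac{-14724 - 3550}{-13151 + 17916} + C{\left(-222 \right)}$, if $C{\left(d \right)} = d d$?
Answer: $\frac{234819986}{4765} \approx 49280.0$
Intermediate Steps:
$C{\left(d \right)} = d^{2}$
$\frac{-14724 - 3550}{-13151 + 17916} + C{\left(-222 \right)} = \frac{-14724 - 3550}{-13151 + 17916} + \left(-222\right)^{2} = - \frac{18274}{4765} + 49284 = \frac{234819986}{4765}$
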